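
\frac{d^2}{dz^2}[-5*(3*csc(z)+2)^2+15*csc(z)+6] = 45*(1 + 4/sin(z) - 2/sin(z)^2 - 6/sin(z)^3)/sin(z)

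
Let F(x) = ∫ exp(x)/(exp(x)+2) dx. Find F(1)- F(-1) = -log(2*exp(-1) + 4) + log(4 + 2*E)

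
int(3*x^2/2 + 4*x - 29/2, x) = x^3/2 + 2*x^2 - 29*x/2 + C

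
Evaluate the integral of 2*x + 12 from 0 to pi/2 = -36 + (pi/2 + 6)^2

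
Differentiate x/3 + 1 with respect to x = 1/3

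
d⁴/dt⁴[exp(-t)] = exp(-t)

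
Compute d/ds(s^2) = 2*s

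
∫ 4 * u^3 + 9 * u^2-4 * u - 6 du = u^4 + 3*u^3 - 2*u^2 - 6*u + C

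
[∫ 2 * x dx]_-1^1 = 0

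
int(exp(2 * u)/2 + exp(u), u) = (exp(u) + 2)^2/4 + C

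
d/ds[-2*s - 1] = -2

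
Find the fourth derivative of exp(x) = exp(x)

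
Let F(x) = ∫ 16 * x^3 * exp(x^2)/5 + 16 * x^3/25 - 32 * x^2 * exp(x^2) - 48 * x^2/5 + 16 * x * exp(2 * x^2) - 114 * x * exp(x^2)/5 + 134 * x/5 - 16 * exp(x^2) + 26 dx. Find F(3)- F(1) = -3*E - 36/5 - 4*(-19/5 + E)^2 + 3*exp(9) + 4*(-31/5 + exp(9))^2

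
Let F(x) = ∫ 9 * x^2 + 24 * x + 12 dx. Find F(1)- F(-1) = 30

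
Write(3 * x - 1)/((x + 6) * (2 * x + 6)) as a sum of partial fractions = 19/(6*(x + 6)) - 5/(3*(x + 3))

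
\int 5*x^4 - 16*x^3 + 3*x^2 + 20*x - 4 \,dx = x^5 - 4*x^4 + x^3 + 10*x^2 - 4*x + C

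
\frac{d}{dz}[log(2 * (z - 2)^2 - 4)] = (2*z - 4)/(z^2 - 4*z + 2)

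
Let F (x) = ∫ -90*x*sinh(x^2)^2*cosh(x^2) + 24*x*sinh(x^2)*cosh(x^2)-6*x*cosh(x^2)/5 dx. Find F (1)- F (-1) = 0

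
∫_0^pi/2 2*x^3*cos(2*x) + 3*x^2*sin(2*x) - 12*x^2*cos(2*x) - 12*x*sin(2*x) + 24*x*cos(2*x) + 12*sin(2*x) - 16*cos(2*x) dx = 0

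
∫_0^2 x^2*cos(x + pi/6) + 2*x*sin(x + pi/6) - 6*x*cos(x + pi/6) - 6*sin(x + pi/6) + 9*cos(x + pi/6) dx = -9/2 + sin(pi/6 + 2)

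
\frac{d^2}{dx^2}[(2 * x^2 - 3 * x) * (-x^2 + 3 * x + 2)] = -24*x^2 + 54*x - 10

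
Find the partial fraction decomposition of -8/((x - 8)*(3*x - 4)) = 6/(5*(3*x - 4)) - 2/(5*(x - 8))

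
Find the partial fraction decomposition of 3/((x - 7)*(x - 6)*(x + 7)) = 3/(182*(x + 7)) - 3/(13*(x - 6)) + 3/(14*(x - 7))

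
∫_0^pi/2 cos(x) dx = 1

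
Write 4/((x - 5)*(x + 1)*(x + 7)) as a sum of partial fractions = 1/(18*(x + 7)) - 1/(9*(x + 1)) + 1/(18*(x - 5))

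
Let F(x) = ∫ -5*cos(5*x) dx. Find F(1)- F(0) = -sin(5)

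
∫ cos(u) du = sin(u) + C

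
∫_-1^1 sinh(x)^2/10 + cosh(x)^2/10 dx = sinh(2)/10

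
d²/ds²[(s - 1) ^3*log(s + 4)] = (6*s^3*log(s + 4) + 5*s^3 + 42*s^2*log(s + 4) + 15*s^2 + 48*s*log(s + 4) - 45*s - 96*log(s + 4) + 25)/(s^2 + 8*s + 16)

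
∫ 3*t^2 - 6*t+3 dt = t^3 - 3*t^2 + 3*t + C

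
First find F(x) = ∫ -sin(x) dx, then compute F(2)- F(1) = -cos(1) + cos(2)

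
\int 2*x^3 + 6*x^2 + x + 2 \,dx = x^4/2 + 2*x^3 + x^2/2 + 2*x + C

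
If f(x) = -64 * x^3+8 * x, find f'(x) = 8 - 192*x^2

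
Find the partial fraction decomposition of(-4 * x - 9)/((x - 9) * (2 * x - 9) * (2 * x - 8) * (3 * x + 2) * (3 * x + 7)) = 9/(264860*(3*x + 7)) + 171/(125860*(3*x + 2)) + 24/(1271*(2*x - 9)) - 5/(532*(x - 4)) - 1/(1972*(x - 9))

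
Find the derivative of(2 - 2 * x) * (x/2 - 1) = 3 - 2*x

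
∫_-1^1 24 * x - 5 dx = -10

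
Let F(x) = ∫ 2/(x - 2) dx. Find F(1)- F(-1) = -log(9)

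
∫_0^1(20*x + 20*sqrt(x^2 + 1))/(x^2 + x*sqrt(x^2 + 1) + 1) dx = 20*log(1 + sqrt(2))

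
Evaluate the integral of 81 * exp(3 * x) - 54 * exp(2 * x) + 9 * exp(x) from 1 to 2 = -(-1 + 3*E)^3 + (-1 + 3*exp(2))^3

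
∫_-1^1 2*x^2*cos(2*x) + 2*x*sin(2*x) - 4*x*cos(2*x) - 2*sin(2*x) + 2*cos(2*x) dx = 4*sin(2)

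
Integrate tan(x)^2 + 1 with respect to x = tan(x) + C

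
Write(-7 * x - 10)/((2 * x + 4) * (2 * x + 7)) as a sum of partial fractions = -29/(6*(2*x + 7)) + 2/(3*(x + 2))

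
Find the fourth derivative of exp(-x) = exp(-x)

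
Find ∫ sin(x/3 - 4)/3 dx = -cos(x/3 - 4) + C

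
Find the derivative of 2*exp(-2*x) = -4*exp(-2*x)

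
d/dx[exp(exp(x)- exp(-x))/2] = (exp(exp(x) - exp(-x)) + exp(2*x + exp(x) - exp(-x)))*exp(-x)/2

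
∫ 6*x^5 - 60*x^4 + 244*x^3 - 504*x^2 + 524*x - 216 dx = x^6 - 12*x^5 + 61*x^4 - 168*x^3 + 262*x^2 - 216*x + C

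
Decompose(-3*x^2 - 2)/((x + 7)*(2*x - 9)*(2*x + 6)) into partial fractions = -251/(690*(2*x - 9)) - 149/(184*(x + 7)) + 29/(120*(x + 3))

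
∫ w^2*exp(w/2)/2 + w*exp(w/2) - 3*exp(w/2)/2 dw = (w - 1)^2*exp(w/2) + C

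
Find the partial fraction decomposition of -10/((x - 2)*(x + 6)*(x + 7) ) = -10/(9*(x + 7)) + 5/(4*(x + 6)) - 5/(36*(x - 2))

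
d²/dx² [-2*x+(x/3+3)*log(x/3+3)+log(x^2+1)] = (x^4 - 6*x^3 - 52*x^2 + 6*x + 55)/(3*x^5 + 27*x^4 + 6*x^3 + 54*x^2 + 3*x + 27)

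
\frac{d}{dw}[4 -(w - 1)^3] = -3*w^2 + 6*w - 3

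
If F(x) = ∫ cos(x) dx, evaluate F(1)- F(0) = sin(1)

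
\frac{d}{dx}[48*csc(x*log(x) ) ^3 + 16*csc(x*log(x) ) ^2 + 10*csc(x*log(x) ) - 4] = -2*(5*log(x) + 16*log(x)/sin(x*log(x)) + 72*log(x)/sin(x*log(x))^2 + 5 + 16/sin(x*log(x)) + 72/sin(x*log(x))^2)*cos(x*log(x))/sin(x*log(x))^2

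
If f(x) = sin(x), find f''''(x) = sin(x)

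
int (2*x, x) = x^2 + C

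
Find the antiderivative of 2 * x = x^2 + C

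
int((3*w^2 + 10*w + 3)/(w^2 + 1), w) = 3*w + 5*log(w^2 + 1) + C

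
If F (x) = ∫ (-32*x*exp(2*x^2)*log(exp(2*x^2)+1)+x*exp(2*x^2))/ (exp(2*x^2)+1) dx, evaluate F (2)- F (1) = -4*log(1 + exp(8))^2 - log(1 + exp(2))/4 + log(1 + exp(8))/4 + 4*log(1 + exp(2))^2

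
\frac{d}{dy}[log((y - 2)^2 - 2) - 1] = (2*y - 4)/(y^2 - 4*y + 2)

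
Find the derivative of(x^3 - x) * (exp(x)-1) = x^3*exp(x) + 3*x^2*exp(x) - 3*x^2 - x*exp(x) - exp(x) + 1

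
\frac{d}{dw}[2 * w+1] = 2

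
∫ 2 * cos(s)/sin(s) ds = 2*log(-sin(s)) + C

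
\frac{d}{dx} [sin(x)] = cos(x)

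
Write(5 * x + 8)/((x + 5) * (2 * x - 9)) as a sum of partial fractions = 61/(19*(2*x - 9)) + 17/(19*(x + 5))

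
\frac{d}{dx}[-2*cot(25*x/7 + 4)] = 50/(7*sin(25*x/7 + 4)^2)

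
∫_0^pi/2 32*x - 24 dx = -9 + (-3 + 2*pi)^2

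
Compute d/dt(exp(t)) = exp(t)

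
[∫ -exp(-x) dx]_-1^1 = -E + exp(-1)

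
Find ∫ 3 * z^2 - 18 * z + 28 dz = z^3 - 9*z^2 + 28*z + C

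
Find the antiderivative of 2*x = x^2 + C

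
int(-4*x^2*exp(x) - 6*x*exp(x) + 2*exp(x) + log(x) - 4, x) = x*((2 - 4*x)*exp(x) + log(x) - 5) + C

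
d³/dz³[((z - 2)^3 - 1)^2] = 120*z^3 - 720*z^2 + 1440*z - 972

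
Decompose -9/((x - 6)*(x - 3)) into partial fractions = 3/(x - 3) - 3/(x - 6)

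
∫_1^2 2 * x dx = 3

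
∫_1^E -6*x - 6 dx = 12 - 3*(1 + E)^2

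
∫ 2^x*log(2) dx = 2^x + C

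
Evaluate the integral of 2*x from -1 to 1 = 0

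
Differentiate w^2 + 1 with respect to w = 2*w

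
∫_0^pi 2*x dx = pi^2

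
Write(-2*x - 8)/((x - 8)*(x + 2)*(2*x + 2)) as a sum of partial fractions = -1/(5*(x + 2)) + 1/(3*(x + 1)) - 2/(15*(x - 8))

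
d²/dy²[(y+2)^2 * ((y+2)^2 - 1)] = 12*y^2 + 48*y + 46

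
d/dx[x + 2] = 1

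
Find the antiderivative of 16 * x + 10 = 8*x^2 + 10*x + C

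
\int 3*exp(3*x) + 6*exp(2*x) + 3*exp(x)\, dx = (exp(x) + 1)^3 + C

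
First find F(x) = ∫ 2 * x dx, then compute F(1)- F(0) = 1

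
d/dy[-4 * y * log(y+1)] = (-4*y*log(y + 1) - 4*y - 4*log(y + 1))/(y + 1)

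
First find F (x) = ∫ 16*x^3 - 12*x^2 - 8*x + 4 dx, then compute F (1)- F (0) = 0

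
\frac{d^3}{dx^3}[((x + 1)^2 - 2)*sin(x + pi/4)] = -x^2*cos(x + pi/4) - 6*x*sin(x + pi/4) - 2*x*cos(x + pi/4) - 6*sin(x + pi/4) + 7*cos(x + pi/4)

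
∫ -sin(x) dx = cos(x) + C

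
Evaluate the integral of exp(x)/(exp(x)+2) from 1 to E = -log(2 + E) + log(2 + exp(E))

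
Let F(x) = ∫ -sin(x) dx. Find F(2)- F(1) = -cos(1) + cos(2)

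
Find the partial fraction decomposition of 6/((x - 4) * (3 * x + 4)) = -9/(8*(3*x + 4)) + 3/(8*(x - 4))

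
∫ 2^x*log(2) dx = 2^x + C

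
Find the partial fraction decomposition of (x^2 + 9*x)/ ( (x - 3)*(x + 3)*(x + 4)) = -20/(7*(x + 4)) + 3/(x + 3) + 6/(7*(x - 3))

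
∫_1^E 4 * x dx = -2 + 2*exp(2)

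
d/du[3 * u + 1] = 3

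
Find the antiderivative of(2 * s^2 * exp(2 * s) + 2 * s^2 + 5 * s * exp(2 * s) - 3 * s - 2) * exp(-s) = 2*(2*s^2 + s - 1)*sinh(s) + C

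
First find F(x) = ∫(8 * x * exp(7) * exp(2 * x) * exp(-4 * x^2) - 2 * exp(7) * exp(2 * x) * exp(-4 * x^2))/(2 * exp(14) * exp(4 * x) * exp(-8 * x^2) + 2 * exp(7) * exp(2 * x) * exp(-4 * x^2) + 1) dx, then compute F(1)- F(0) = -acot(exp(7)/(1 + exp(7))) + acot(exp(5)/(1 + exp(5)))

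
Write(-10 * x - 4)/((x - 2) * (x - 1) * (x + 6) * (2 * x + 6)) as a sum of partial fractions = -1/(6*(x + 6)) + 13/(60*(x + 3)) + 1/(4*(x - 1)) - 3/(10*(x - 2))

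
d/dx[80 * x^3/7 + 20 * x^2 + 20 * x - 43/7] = 240*x^2/7 + 40*x + 20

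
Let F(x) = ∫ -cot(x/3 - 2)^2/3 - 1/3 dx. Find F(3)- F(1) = -cot(1) + cot(5/3)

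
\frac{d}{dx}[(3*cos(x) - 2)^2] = 12*sin(x) - 9*sin(2*x)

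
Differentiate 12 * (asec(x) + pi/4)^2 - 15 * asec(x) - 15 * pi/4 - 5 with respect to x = (24*asec(x) - 15 + 6*pi)/(x^2*sqrt(1 - 1/x^2))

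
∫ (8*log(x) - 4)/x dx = (2*log(x) - 1)^2 + C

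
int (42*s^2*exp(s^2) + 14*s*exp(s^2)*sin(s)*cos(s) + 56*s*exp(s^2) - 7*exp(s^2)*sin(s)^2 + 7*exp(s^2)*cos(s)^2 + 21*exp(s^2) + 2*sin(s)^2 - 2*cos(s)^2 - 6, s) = (7*exp(s^2)/2 - 1)*(6*s + sin(2*s) + 8) + C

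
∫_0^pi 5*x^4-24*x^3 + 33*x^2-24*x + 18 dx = (-3 + pi)^2*(2*pi + pi^3)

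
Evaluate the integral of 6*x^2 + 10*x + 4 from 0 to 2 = 44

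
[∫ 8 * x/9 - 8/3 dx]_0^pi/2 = -4 + (-2 + pi/3)^2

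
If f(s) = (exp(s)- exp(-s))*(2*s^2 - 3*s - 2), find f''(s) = (2*s^2*exp(2*s) - 2*s^2 + 5*s*exp(2*s) + 11*s - 4*exp(2*s) - 8)*exp(-s)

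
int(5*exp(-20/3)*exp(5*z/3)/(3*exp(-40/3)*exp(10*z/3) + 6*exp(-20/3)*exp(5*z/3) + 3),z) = exp(5*z/3)/(exp(5*z/3) + exp(20/3)) + C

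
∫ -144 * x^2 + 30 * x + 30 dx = -48*x^3 + 15*x^2 + 30*x + C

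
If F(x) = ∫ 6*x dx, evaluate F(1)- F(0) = 3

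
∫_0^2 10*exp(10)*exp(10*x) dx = -exp(10) + exp(30)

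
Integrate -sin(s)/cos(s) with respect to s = log(cos(s)/2) + C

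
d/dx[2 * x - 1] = 2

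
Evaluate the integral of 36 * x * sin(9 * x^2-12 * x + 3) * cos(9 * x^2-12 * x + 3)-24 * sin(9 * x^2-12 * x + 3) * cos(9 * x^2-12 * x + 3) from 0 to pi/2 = -cos(6 + 9*pi^2/2)/2 + cos(6)/2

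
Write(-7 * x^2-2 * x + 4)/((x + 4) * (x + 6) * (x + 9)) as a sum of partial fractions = -109/(3*(x + 9)) + 118/(3*(x + 6)) - 10/(x + 4)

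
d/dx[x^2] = 2*x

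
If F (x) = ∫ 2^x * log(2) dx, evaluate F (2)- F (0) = 3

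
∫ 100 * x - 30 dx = 50*x^2 - 30*x + C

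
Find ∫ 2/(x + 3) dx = 2*log(x + 3) + C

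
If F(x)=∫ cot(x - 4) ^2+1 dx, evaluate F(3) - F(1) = cot(1) - cot(3)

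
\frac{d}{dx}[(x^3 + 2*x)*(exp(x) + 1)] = x^3*exp(x) + 3*x^2*exp(x) + 3*x^2 + 2*x*exp(x) + 2*exp(x) + 2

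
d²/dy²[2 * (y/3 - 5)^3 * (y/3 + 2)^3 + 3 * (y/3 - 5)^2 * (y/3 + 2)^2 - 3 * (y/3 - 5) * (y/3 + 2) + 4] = 20*y^4/243 - 40*y^3/27 - 4*y^2/9 + 64*y + 16/3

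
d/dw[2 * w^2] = 4*w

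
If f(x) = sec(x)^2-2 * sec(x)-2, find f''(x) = 6*tan(x)^4 + 8*tan(x)^2 + 2 + 2/cos(x) - 4/cos(x)^3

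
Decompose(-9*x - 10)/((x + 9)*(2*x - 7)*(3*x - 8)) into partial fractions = 306/(175*(3*x - 8)) - 166/(125*(2*x - 7)) + 71/(875*(x + 9))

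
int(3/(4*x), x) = 3*log(x)/4 + C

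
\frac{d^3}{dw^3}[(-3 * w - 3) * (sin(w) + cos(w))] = -3*w*sin(w) + 3*w*cos(w) + 6*sin(w) + 12*cos(w)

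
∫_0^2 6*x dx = 12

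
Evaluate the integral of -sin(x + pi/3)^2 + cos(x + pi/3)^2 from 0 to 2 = -sqrt(3)/4 + cos(pi/6 + 4)/2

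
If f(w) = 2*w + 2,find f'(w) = 2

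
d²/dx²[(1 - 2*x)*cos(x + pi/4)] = 2*x*cos(x + pi/4) + 4*sin(x + pi/4) - cos(x + pi/4)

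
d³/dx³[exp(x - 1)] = exp(x - 1)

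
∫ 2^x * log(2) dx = 2^x + C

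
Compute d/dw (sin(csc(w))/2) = -cos(csc(w))*cot(w)*csc(w)/2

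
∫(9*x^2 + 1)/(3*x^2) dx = 3*x - 1/(3*x) + C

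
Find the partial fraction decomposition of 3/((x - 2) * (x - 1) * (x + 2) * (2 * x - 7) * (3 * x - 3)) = 16/(825*(2*x - 7)) + 1/(396*(x + 2)) + 16/(225*(x - 1)) + 1/(15*(x - 1)^2) - 1/(12*(x - 2))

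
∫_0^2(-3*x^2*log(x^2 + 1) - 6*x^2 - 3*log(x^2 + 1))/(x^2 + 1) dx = -6*log(5)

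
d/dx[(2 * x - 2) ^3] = 24*x^2 - 48*x + 24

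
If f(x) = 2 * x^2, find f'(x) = 4*x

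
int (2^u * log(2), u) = 2^u + C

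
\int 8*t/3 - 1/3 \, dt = 4*t^2/3 - t/3 + C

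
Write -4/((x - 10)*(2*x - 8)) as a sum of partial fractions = 1/(3*(x - 4)) - 1/(3*(x - 10))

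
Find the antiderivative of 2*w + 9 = w^2 + 9*w + C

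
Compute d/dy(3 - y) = -1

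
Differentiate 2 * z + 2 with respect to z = 2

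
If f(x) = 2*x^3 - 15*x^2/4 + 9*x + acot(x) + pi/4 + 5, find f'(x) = (12*x^4 - 15*x^3 + 30*x^2 - 15*x + 16)/(2*x^2 + 2)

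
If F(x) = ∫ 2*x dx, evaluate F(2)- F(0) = 4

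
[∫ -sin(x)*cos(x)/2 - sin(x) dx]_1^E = -(cos(1)/2 + 1)^2 + (cos(E)/2 + 1)^2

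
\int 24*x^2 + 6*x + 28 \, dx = 8*x^3 + 3*x^2 + 28*x + C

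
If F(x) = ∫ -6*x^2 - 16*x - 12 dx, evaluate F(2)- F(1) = -50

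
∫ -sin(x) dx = cos(x) + C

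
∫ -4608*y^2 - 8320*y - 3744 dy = -1536*y^3 - 4160*y^2 - 3744*y + C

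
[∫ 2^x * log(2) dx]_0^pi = -1 + 2^pi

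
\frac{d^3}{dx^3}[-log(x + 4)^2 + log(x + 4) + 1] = (8 - 4*log(x + 4))/(x^3 + 12*x^2 + 48*x + 64)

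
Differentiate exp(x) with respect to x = exp(x)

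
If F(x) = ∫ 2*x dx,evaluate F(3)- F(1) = 8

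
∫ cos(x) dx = sin(x) + C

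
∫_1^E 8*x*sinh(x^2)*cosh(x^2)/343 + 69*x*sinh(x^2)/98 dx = -69*cosh(1)/196 - 2*sinh(1)^2/343 + 69*cosh(exp(2))/196 + 2*sinh(exp(2))^2/343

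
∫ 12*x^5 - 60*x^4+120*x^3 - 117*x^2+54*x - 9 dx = 2*x^6 - 12*x^5 + 30*x^4 - 39*x^3 + 27*x^2 - 9*x + C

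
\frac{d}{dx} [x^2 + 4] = 2*x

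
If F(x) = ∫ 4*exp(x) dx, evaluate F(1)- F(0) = -4 + 4*E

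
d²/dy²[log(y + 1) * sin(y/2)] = (-y^2*log(y + 1)*sin(y/2) - 2*y*log(y + 1)*sin(y/2) + 4*y*cos(y/2) - log(y + 1)*sin(y/2) - 4*sin(y/2) + 4*cos(y/2))/(4*y^2 + 8*y + 4)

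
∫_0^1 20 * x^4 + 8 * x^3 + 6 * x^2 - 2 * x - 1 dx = 6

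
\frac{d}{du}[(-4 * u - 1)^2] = 32*u + 8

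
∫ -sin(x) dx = cos(x) + C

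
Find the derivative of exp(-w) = -exp(-w)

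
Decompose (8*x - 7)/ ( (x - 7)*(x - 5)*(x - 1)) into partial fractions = 1/(24*(x - 1)) - 33/(8*(x - 5)) + 49/(12*(x - 7))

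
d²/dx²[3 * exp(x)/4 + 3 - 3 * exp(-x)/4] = (3*exp(2*x) - 3)*exp(-x)/4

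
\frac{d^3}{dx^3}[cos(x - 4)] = sin(x - 4)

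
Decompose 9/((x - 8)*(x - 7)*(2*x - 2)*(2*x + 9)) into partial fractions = -36/(6325*(2*x + 9)) + 3/(308*(x - 1)) - 3/(92*(x - 7)) + 9/(350*(x - 8))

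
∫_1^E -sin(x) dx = cos(E) - cos(1)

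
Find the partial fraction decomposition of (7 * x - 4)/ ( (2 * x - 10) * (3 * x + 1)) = 19/(32*(3*x + 1)) + 31/(32*(x - 5))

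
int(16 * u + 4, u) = 8*u^2 + 4*u + C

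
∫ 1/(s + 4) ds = log(s + 4) + C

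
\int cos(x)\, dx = sin(x) + C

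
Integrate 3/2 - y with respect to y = -y^2/2 + 3*y/2 + C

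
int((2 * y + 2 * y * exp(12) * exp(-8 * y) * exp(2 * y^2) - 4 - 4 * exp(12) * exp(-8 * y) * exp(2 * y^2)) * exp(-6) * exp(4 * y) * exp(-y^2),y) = 2*sinh(y^2 - 4*y + 6) + C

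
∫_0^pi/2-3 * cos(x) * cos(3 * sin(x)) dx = -sin(3)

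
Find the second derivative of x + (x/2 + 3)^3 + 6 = 3*x/4 + 9/2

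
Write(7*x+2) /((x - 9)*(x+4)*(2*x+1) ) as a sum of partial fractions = 6/(133*(2*x + 1)) - 2/(7*(x + 4)) + 5/(19*(x - 9))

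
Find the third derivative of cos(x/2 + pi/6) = sin(x/2 + pi/6)/8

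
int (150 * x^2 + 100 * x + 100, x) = 50*x^3 + 50*x^2 + 100*x + C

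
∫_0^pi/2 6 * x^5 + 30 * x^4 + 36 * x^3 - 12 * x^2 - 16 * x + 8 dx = (1 + pi/2)^2 + (-2 + (1 + pi/2)^2)^3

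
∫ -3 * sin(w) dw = 3*cos(w) + C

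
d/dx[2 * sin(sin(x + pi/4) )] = 2*cos(x + pi/4)*cos(sin(x + pi/4))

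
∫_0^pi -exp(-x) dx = -1 + exp(-pi)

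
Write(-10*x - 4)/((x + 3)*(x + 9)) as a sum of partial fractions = -43/(3*(x + 9)) + 13/(3*(x + 3))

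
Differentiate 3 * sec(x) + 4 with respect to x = 3*tan(x)*sec(x)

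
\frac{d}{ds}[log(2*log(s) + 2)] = 1/(s*log(s) + s)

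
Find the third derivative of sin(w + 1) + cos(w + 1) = sin(w + 1) - cos(w + 1)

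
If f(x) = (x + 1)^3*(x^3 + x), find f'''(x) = 120*x^3 + 180*x^2 + 96*x + 24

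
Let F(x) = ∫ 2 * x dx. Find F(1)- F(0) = 1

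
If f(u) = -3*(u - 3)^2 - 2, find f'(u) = 18 - 6*u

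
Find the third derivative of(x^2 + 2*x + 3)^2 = 24*x + 24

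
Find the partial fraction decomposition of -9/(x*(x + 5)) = 9/(5*(x + 5)) - 9/(5*x)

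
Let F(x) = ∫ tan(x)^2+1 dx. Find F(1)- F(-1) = 2*tan(1)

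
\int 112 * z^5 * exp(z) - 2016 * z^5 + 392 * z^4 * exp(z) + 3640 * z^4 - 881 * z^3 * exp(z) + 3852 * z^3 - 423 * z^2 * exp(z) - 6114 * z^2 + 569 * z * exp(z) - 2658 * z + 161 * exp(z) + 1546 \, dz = (-3*z^2 + z*exp(z) + 2*z + 6)*(8*z^2 - 6*z + 7*(-4*z^2 + 3*z + 5)^2 - 14) + C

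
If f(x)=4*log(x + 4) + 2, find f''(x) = -4/(x^2 + 8*x + 16)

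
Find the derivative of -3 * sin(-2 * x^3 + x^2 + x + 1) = 3*(6*x^2 - 2*x - 1)*cos(-2*x^3 + x^2 + x + 1)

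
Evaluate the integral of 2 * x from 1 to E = -1 + exp(2)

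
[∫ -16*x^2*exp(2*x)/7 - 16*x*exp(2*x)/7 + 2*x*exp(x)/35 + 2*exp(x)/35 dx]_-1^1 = -8*exp(2)/7 + 2*exp(-1)/35 + 8*exp(-2)/7 + 2*E/35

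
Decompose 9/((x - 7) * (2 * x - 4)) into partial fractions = -9/(10*(x - 2)) + 9/(10*(x - 7))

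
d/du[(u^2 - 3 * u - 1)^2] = 4*u^3 - 18*u^2 + 14*u + 6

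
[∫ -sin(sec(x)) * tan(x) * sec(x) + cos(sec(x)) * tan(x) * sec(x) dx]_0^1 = -sin(1) - cos(1) + cos(sec(1)) + sin(sec(1))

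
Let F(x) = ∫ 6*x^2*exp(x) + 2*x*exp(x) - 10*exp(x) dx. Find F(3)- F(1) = 4*E + 24*exp(3)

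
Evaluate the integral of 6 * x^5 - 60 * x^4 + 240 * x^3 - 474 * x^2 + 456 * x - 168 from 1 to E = ((-2 + E)^3 + 1)^2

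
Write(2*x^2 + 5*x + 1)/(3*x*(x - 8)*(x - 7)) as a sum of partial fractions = -134/(21*(x - 7)) + 169/(24*(x - 8)) + 1/(168*x)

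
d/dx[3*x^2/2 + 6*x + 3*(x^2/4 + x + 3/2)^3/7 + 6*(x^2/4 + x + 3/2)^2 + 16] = 9*x^5/224 + 45*x^4/112 + 183*x^3/56 + 369*x^2/28 + 1641*x/56 + 753/28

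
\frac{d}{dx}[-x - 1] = -1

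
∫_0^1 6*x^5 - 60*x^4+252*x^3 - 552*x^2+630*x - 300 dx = -117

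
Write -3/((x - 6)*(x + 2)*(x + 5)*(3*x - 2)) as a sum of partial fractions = 81/(2176*(3*x - 2)) + 1/(187*(x + 5)) - 1/(64*(x + 2)) - 3/(1408*(x - 6))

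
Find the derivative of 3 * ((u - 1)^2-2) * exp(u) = 3*u^2*exp(u) - 9*exp(u)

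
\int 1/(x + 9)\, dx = log(x + 9) + C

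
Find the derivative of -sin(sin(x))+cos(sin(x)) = -sqrt(2)*sin(sin(x) + pi/4)*cos(x)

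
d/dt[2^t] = 2^t*log(2)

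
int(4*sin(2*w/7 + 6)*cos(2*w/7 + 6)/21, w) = sin(2*w/7 + 6)^2/3 + C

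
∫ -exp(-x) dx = exp(-x) + C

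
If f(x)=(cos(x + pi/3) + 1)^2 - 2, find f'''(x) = 2*sin(x + pi/3) + 4*cos(2*x + pi/6)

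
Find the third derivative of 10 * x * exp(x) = 10*x*exp(x) + 30*exp(x)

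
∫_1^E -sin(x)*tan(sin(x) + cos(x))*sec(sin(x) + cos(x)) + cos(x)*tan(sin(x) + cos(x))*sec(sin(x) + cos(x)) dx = -sec(cos(1) + sin(1)) + sec(cos(E) + sin(E))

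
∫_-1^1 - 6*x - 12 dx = -24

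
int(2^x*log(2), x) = 2^x + C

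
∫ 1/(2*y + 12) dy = log(y/2 + 3)/2 + C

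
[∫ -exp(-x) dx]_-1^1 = -E + exp(-1)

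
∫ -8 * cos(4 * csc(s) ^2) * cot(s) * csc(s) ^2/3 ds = sin(4*csc(s)^2)/3 + C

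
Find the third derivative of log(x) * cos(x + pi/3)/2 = (x^3*log(x)*sin(x + pi/3) - 3*x^2*cos(x + pi/3) + 3*x*sin(x + pi/3) + 2*cos(x + pi/3))/(2*x^3)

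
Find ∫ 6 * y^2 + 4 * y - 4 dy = 2*y^3 + 2*y^2 - 4*y + C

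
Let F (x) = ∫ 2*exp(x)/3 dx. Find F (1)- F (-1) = -2*exp(-1)/3 + 2*E/3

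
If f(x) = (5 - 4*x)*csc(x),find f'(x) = 4*x*cot(x)*csc(x) - 5*cot(x)*csc(x) - 4*csc(x)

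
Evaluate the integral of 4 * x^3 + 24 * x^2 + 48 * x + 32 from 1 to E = -81 + (2 + E)^4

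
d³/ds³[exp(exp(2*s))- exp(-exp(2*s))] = (8*exp(6*s) - 24*exp(4*s) + 8*exp(2*s) + 8*exp(2*s + 2*exp(2*s)) + 24*exp(4*s + 2*exp(2*s)) + 8*exp(6*s + 2*exp(2*s)))*exp(-exp(2*s))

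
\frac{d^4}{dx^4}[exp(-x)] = exp(-x)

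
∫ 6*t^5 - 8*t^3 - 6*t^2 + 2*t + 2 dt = t^6 - 2*t^4 - 2*t^3 + t^2 + 2*t + C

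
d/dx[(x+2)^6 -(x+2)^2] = 6*x^5 + 60*x^4 + 240*x^3 + 480*x^2 + 478*x + 188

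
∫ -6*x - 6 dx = -3*x^2 - 6*x + C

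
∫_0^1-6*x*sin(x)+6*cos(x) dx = 6*cos(1)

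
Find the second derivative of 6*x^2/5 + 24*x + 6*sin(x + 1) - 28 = 12/5 - 6*sin(x + 1)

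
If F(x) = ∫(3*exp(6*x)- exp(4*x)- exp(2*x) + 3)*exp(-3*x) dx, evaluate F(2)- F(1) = -(E - exp(-1))^3 - 2*E - 2*exp(-2) + 2*exp(-1) + 2*exp(2) + (-exp(-2) + exp(2))^3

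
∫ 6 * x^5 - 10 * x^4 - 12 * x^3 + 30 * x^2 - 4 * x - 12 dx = x^6 - 2*x^5 - 3*x^4 + 10*x^3 - 2*x^2 - 12*x + C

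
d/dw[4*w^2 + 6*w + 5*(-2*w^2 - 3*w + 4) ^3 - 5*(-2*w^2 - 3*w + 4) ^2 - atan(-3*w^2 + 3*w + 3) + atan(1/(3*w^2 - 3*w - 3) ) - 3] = -240*w^5 - 900*w^4 - 200*w^3 + 1575*w^2 + 198*w - 594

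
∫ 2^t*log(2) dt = 2^t + C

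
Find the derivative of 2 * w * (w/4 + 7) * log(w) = w*log(w) + w/2 + 14*log(w) + 14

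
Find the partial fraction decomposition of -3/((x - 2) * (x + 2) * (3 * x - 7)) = -27/(13*(3*x - 7)) - 3/(52*(x + 2)) + 3/(4*(x - 2))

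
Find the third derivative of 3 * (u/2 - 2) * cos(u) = 3*u*sin(u)/2 - 6*sin(u) - 9*cos(u)/2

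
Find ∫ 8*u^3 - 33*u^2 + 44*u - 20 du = 2*u^4 - 11*u^3 + 22*u^2 - 20*u + C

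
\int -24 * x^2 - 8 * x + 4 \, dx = -8*x^3 - 4*x^2 + 4*x + C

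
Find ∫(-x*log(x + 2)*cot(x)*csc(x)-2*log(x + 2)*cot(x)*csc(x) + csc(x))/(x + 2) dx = log(x + 2)*csc(x) + C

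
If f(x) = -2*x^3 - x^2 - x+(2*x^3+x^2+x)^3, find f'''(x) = 4032*x^6 + 4032*x^5 + 3780*x^4 + 1560*x^3 + 540*x^2 + 72*x - 6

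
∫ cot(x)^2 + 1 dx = -cot(x) + C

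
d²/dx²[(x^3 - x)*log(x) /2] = (6*x^2*log(x) + 5*x^2 - 1)/(2*x)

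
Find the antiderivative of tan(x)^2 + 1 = tan(x) + C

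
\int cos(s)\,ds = sin(s) + C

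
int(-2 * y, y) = -y^2 + C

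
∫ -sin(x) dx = cos(x) + C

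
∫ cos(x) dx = sin(x) + C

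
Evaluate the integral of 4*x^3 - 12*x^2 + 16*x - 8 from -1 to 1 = -24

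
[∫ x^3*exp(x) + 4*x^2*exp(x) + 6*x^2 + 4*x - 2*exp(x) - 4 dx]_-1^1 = -4 - 2*exp(-1)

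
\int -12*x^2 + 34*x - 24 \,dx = -4*x^3 + 17*x^2 - 24*x + C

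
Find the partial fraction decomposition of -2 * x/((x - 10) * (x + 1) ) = -2/(11*(x + 1)) - 20/(11*(x - 10))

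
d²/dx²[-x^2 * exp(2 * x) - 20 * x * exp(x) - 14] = -4*x^2*exp(2*x) - 8*x*exp(2*x) - 20*x*exp(x) - 2*exp(2*x) - 40*exp(x)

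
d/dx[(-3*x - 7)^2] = 18*x + 42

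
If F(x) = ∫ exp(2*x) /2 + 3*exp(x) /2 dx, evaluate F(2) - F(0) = -7/4 + 3*exp(2)/2 + exp(4)/4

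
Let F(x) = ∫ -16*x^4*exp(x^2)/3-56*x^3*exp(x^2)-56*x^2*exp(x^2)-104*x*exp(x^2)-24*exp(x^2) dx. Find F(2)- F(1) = -616*exp(4)/3 + 236*E/3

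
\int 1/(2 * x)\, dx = log(x)/2 + C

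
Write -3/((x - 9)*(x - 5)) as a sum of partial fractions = 3/(4*(x - 5)) - 3/(4*(x - 9))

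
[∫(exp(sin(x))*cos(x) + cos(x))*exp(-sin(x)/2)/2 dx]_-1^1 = -2*exp(-sin(1)/2) + 2*exp(sin(1)/2)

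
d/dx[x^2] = 2*x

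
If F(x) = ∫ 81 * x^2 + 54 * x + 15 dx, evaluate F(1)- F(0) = 69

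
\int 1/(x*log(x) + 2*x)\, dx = log(3*log(x) + 6) + C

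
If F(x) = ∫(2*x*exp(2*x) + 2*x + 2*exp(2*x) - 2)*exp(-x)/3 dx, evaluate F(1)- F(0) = -2*exp(-1)/3 + 2*E/3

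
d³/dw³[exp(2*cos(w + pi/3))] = 4*(-sqrt(3)*sin(w)*cos(w) - cos(w)^2 + 3*cos(w + pi/3))*exp(-sqrt(3)*sin(w))*exp(cos(w))*sin(w + pi/3)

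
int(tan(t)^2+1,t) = tan(t) + C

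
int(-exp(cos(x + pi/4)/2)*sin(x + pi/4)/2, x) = exp(cos(x + pi/4)/2) + C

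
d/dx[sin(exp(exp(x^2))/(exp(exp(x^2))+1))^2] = 2*x*exp(x^2 + exp(x^2))*sin(2*exp(exp(x^2))/(exp(exp(x^2)) + 1))/(exp(2*exp(x^2)) + 2*exp(exp(x^2)) + 1)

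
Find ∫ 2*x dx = x^2 + C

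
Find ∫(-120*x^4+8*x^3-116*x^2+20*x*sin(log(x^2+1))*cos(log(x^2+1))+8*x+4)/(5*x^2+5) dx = -8*x^3 + 4*x^2/5 + 4*x/5 + sin(log(x^2 + 1))^2 + C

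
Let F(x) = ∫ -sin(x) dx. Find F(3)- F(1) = cos(3) - cos(1)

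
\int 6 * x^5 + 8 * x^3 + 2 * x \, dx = x^6 + 2*x^4 + x^2 + C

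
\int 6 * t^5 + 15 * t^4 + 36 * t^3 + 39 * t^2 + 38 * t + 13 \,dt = t^6 + 3*t^5 + 9*t^4 + 13*t^3 + 19*t^2 + 13*t + C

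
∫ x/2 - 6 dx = x^2/4 - 6*x + C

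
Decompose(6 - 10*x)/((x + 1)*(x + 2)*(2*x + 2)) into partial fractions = 13/(x + 2) - 13/(x + 1) + 8/(x + 1)^2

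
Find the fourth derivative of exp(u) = exp(u)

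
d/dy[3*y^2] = 6*y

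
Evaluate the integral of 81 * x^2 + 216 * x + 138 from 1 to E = -337 - 6*E + (4 + 3*E)^3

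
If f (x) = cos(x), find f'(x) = -sin(x)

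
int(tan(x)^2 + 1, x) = tan(x) + C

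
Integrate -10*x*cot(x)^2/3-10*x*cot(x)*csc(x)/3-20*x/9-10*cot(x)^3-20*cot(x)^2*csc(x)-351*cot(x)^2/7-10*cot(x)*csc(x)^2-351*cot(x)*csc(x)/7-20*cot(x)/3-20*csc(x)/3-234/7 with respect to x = x/21 + 5*(x + 3*cot(x) + 3*csc(x) + 15)^2/9 + cot(x)/7 + csc(x)/7 + C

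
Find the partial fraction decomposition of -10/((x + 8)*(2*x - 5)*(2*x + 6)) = -20/(231*(2*x - 5)) - 1/(21*(x + 8)) + 1/(11*(x + 3))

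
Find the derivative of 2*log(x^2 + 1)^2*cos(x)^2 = 2*(-x^2*log(x^2 + 1)*sin(2*x) + 2*x*cos(2*x) + 2*x - log(x^2 + 1)*sin(2*x))*log(x^2 + 1)/(x^2 + 1)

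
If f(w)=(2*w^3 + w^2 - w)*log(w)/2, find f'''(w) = (12*w^2*log(w) + 22*w^2 + 2*w + 1)/(2*w^2)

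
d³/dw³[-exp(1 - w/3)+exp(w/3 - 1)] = (exp(2*w/3 - 2) + 1)*exp(1 - w/3)/27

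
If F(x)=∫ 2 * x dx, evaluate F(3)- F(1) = 8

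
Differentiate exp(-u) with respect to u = -exp(-u)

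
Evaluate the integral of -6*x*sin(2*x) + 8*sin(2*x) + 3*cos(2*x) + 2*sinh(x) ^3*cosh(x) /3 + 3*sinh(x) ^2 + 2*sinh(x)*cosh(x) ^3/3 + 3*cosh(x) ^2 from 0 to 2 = 2*cos(4) + 4 + 3*sinh(4)/2 + sinh(2)^2*cosh(2)^2/3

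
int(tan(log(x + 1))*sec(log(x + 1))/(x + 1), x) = sec(log(x + 1)) + C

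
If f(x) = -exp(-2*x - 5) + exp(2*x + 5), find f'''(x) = (8*exp(4*x + 10) + 8)*exp(-2*x - 5)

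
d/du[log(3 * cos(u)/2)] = -tan(u)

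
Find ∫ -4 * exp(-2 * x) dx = 2*exp(-2*x) + C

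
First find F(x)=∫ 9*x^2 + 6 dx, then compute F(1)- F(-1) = 18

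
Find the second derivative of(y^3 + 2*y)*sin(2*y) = -4*y^3*sin(2*y) + 12*y^2*cos(2*y) - 2*y*sin(2*y) + 8*cos(2*y)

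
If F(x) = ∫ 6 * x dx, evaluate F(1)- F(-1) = 0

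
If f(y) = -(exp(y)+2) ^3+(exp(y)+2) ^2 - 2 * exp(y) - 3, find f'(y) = -3*exp(3*y) - 10*exp(2*y) - 10*exp(y)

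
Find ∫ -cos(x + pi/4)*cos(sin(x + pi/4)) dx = -sin(sin(x + pi/4)) + C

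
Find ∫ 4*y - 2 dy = 2*y^2 - 2*y + C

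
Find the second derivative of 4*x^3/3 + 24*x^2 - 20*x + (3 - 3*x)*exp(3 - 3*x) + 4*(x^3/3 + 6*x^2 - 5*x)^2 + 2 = (40*x^4*exp(3*x - 3) + 960*x^3*exp(3*x - 3) + 4704*x^2*exp(3*x - 3) - 4296*x*exp(3*x - 3) - 81*x + 744*exp(3*x - 3) + 135)*exp(3 - 3*x)/3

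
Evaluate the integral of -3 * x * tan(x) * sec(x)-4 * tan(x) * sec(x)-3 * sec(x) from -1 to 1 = -6*sec(1)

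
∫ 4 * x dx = 2*x^2 + C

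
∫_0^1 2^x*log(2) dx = 1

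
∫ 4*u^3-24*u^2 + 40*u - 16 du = u^4 - 8*u^3 + 20*u^2 - 16*u + C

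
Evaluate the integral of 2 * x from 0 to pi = pi^2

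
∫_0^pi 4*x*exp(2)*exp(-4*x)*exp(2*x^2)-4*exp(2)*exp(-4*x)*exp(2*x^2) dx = -exp(2) + exp(2*(-1 + pi)^2)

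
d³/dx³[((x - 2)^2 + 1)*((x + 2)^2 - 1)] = 24*x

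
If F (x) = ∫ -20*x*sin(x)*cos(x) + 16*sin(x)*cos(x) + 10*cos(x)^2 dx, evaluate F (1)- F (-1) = 20*cos(1)^2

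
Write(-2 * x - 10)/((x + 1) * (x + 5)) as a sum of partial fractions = -2/(x + 1)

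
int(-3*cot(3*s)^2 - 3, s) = cot(3*s) + C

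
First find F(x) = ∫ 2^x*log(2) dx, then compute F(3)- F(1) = 6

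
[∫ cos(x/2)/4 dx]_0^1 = sin(1/2)/2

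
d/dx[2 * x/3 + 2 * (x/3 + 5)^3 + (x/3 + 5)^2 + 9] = 2*x^2/9 + 62*x/9 + 54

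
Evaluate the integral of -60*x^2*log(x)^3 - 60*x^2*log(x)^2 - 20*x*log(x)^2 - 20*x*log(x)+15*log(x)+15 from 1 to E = -20*exp(3) - 10*exp(2) + 15*E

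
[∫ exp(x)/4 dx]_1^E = -E/4 + exp(E)/4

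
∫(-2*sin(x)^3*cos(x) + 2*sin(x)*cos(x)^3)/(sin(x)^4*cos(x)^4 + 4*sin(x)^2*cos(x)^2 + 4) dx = (cos(4*x) - 9)/(cos(4*x) - 17) + C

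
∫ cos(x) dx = sin(x) + C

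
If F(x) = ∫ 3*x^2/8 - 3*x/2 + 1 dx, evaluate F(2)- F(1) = -3/8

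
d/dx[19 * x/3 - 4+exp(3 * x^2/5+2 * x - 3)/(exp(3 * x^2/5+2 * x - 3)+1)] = (18*x*exp(3*x^2/5 + 2*x - 3) + 220*exp(3*x^2/5 + 2*x - 3) + 95*exp(6*x^2/5 + 4*x - 6) + 95)/(15*exp(-6)*exp(4*x)*exp(6*x^2/5) + 30*exp(-3)*exp(2*x)*exp(3*x^2/5) + 15)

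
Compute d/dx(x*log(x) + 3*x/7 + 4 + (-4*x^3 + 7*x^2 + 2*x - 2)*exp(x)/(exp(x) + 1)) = (-28*x^3*exp(x) - 84*x^2*exp(2*x) - 35*x^2*exp(x) + 98*x*exp(2*x) + 112*x*exp(x) + 7*exp(2*x)*log(x) + 24*exp(2*x) + 14*exp(x)*log(x) + 20*exp(x) + 7*log(x) + 10)/(7*exp(2*x) + 14*exp(x) + 7)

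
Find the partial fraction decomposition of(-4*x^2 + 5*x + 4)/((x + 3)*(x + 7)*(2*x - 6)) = -227/(80*(x + 7)) + 47/(48*(x + 3)) - 17/(120*(x - 3))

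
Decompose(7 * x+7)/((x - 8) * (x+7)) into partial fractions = 14/(5*(x + 7)) + 21/(5*(x - 8))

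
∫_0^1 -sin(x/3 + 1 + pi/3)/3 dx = cos((pi + 4)/3) - cos(1 + pi/3)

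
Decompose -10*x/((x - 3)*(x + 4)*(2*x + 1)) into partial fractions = -20/(49*(2*x + 1)) + 40/(49*(x + 4)) - 30/(49*(x - 3))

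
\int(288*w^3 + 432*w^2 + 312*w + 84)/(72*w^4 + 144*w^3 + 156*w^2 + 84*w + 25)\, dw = log((12*w - 12*(w + 1)^2 + 5)^2 + 1) + C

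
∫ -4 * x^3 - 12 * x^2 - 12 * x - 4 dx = -x^4 - 4*x^3 - 6*x^2 - 4*x + C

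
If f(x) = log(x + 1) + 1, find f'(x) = 1/(x + 1)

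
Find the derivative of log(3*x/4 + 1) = 3/(3*x + 4)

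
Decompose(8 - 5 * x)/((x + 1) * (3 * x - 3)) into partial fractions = -13/(6*(x + 1)) + 1/(2*(x - 1))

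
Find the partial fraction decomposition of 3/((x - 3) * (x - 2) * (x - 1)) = 3/(2*(x - 1)) - 3/(x - 2) + 3/(2*(x - 3))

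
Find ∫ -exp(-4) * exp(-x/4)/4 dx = exp(-x/4 - 4) + C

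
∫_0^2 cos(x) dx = sin(2)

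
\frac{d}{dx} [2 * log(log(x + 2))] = 2/(x*log(x + 2) + 2*log(x + 2))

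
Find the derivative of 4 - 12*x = -12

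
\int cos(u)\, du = sin(u) + C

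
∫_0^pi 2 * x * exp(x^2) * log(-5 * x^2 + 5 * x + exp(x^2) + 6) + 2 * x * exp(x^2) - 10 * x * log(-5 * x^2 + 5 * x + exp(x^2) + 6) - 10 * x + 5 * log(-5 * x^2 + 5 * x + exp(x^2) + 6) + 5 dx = -7*log(7) + (-5*pi^2 + 6 + 5*pi + exp(pi^2))*log(-5*pi^2 + 6 + 5*pi + exp(pi^2))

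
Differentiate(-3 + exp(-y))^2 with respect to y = (6*exp(y) - 2)*exp(-2*y)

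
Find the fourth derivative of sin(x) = sin(x)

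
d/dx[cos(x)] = -sin(x)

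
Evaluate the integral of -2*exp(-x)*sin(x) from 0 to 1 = -1 + (cos(1) + sin(1))*exp(-1)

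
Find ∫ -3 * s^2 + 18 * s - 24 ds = -s^3 + 9*s^2 - 24*s + C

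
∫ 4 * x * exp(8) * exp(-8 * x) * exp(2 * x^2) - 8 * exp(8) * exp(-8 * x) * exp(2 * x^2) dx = exp(2*(x - 2)^2) + C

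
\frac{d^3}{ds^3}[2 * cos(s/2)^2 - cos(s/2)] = -sin(s/2)/8 + sin(s)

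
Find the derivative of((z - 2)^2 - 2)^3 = 6*z^5 - 60*z^4 + 216*z^3 - 336*z^2 + 216*z - 48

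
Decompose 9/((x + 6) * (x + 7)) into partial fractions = -9/(x + 7) + 9/(x + 6)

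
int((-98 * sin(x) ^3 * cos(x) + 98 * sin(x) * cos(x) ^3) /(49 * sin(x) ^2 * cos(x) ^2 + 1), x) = log(57/8 - 49*cos(4*x)/8) + C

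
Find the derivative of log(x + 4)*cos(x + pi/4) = (-x*log(x + 4)*sin(x + pi/4) - 4*log(x + 4)*sin(x + pi/4) + cos(x + pi/4))/(x + 4)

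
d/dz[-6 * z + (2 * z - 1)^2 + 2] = 8*z - 10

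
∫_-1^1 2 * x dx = 0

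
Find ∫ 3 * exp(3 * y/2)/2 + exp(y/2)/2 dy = (exp(y) + 1)*exp(y/2) + C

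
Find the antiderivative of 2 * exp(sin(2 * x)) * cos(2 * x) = exp(sin(2*x)) + C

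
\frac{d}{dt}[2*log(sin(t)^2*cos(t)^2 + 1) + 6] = sin(4*t)/(9/8 - cos(4*t)/8)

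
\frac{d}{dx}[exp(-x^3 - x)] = (-3*x^2 - 1)*exp(-x^3 - x)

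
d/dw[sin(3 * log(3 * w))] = 3*cos(3*log(w) + 3*log(3))/w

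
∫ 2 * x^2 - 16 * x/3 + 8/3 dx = 2*x^3/3 - 8*x^2/3 + 8*x/3 + C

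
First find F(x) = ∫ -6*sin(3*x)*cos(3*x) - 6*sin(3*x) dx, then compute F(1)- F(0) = -4 + (cos(3) + 1)^2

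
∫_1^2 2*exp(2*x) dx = -exp(2) + exp(4)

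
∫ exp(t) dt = exp(t) + C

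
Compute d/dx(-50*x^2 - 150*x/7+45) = -100*x - 150/7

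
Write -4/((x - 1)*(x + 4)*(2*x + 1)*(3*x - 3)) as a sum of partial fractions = -32/(189*(2*x + 1)) + 4/(525*(x + 4)) + 52/(675*(x - 1)) - 4/(45*(x - 1)^2)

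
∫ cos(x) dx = sin(x) + C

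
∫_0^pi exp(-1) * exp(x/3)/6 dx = -exp(-1)/2 + exp(-1 + pi/3)/2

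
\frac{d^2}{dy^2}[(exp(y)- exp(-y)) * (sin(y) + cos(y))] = 2*sqrt(2)*(exp(2*y) + 1)*exp(-y)*cos(y + pi/4)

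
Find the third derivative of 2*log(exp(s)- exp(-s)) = (16*exp(4*s) + 16*exp(2*s))/(exp(6*s) - 3*exp(4*s) + 3*exp(2*s) - 1)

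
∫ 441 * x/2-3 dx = 441*x^2/4 - 3*x + C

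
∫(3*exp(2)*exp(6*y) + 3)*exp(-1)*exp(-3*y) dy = 2*sinh(3*y + 1) + C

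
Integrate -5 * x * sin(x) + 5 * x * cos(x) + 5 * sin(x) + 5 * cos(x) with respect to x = 5*sqrt(2)*x*sin(x + pi/4) + C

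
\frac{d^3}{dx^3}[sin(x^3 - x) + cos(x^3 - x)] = sqrt(2)*(-27*x^6*sin(-x^3 + x + pi/4) + 27*x^4*cos(x^3 - x + pi/4) - 54*x^3*sin(x^3 - x + pi/4) - 9*x^2*sin(-x^3 + x + pi/4) + 18*x*cos(-x^3 + x + pi/4) + 7*cos(x^3 - x + pi/4))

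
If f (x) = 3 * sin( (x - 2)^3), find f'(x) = 9*(x - 2)^2*cos(x^3 - 6*x^2 + 12*x - 8)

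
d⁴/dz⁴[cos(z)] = cos(z)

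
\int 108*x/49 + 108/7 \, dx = 54*x^2/49 + 108*x/7 + C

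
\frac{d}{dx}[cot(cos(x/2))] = sin(x/2)/(2*sin(cos(x/2))^2)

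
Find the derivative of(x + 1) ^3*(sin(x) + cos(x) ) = (x + 1)^2*(sqrt(2)*x*cos(x + pi/4) + 2*sin(x) + 4*cos(x))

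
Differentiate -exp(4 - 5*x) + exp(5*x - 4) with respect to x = (5*exp(10*x - 8) + 5)*exp(4 - 5*x)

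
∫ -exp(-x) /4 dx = exp(-x)/4 + C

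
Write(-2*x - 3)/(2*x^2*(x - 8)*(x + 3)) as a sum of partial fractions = -1/(66*(x + 3)) - 19/(1408*(x - 8)) + 11/(384*x) + 1/(16*x^2)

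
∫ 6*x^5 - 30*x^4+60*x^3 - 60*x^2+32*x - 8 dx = x^6 - 6*x^5 + 15*x^4 - 20*x^3 + 16*x^2 - 8*x + C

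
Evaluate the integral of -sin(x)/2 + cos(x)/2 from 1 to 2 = sqrt(2)*(-sin(pi/4 + 1) + sin(pi/4 + 2))/2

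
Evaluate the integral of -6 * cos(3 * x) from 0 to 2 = -2*sin(6)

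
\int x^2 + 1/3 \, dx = x^3/3 + x/3 + C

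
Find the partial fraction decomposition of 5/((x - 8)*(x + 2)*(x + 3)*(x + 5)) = -5/(78*(x + 5)) + 5/(22*(x + 3)) - 1/(6*(x + 2)) + 1/(286*(x - 8))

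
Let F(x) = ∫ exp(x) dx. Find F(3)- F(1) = -E + exp(3)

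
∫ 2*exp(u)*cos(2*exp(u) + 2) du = sin(2*exp(u) + 2) + C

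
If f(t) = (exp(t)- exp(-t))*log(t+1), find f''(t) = (t^2*exp(2*t)*log(t + 1) - t^2*log(t + 1) + 2*t*exp(2*t)*log(t + 1) + 2*t*exp(2*t) - 2*t*log(t + 1) + 2*t + exp(2*t)*log(t + 1) + exp(2*t) - log(t + 1) + 3)/(t^2*exp(t) + 2*t*exp(t) + exp(t))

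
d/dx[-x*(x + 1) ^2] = -3*x^2 - 4*x - 1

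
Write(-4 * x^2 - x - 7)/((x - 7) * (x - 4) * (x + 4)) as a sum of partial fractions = -67/(88*(x + 4)) + 25/(8*(x - 4)) - 70/(11*(x - 7))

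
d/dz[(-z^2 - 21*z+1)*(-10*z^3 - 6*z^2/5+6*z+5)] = 50*z^4 + 4224*z^3/5 + 138*z^2/5 - 1322*z/5 - 99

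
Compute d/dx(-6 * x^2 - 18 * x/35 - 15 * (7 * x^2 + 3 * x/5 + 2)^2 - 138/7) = -2940*x^3 - 378*x^2 - 4314*x/5 - 1278/35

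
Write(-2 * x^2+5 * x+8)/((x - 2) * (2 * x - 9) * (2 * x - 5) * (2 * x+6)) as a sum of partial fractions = -4/(11*(2*x - 5)) - 1/(15*(2*x - 9)) + 1/(66*(x + 3)) + 1/(5*(x - 2))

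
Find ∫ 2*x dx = x^2 + C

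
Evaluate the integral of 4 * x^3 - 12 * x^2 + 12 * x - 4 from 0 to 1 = -1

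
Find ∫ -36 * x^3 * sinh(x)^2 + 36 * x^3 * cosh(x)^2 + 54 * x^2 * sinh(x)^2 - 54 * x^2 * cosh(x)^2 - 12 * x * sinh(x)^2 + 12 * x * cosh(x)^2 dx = 9*x^4 - 18*x^3 + 6*x^2 + C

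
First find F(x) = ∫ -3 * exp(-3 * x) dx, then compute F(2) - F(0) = -1 + exp(-6)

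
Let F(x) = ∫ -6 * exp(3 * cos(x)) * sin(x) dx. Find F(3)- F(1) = -2*exp(3*cos(1)) + 2*exp(3*cos(3))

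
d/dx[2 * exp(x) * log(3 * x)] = (2*x*exp(x)*log(x) + 2*x*exp(x)*log(3) + 2*exp(x))/x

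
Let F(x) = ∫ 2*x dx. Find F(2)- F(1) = 3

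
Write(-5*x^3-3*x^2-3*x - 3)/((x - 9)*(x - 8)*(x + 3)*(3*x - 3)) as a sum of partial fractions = -19/(264*(x + 3)) - 1/(48*(x - 1)) + 397/(33*(x - 8)) - 653/(48*(x - 9))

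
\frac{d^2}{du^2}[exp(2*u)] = 4*exp(2*u)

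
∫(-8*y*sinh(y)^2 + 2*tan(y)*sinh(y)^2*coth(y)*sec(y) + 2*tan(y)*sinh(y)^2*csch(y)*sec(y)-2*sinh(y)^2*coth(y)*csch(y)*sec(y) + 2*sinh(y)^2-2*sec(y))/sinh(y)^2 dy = -4*y^2 + 2*y + 2*sec(y)/tanh(y) + 2*sec(y)/sinh(y) + C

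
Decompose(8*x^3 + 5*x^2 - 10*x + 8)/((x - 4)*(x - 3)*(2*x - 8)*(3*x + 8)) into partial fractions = 11/(68*(3*x + 8)) + 239/(34*(x - 3)) - 23/(4*(x - 4)) + 14/(x - 4)^2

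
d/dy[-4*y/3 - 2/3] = -4/3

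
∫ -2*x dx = -x^2 + C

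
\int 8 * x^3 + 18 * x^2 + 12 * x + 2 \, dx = 2*x^4 + 6*x^3 + 6*x^2 + 2*x + C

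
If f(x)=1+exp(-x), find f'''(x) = -exp(-x)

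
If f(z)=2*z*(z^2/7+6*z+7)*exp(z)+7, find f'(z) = 2*z^3*exp(z)/7 + 90*z^2*exp(z)/7 + 38*z*exp(z) + 14*exp(z)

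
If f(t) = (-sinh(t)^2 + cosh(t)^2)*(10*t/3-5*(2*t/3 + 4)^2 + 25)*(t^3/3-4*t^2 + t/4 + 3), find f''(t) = -400*t^3/27 + 40*t^2/3 + 1340*t/3 + 415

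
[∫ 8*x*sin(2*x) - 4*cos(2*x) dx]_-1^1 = -8*cos(2)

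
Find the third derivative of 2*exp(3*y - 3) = 54*exp(3*y - 3)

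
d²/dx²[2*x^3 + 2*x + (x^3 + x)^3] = 72*x^7 + 126*x^5 + 60*x^3 + 18*x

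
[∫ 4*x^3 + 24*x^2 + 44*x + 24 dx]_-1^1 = 64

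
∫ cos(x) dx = sin(x) + C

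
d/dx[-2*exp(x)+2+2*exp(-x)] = (-2*exp(2*x) - 2)*exp(-x)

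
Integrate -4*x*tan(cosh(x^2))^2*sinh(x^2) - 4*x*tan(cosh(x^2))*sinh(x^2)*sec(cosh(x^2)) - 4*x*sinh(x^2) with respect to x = -2*tan(cosh(x^2)) - 2/cos(cosh(x^2)) + C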